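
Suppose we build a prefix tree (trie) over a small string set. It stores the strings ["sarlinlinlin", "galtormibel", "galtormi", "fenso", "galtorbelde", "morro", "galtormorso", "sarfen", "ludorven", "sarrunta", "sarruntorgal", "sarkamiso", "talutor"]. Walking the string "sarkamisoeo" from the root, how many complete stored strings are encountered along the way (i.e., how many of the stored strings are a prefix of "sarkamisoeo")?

1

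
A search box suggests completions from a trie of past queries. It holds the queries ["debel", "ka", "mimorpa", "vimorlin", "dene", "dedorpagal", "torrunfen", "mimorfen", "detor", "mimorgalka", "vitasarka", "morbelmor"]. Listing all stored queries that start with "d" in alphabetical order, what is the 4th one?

DFS of the "d" subtree visits, in order: "debel", "dedorpagal", "dene", "detor"
The 4th is detor.

detor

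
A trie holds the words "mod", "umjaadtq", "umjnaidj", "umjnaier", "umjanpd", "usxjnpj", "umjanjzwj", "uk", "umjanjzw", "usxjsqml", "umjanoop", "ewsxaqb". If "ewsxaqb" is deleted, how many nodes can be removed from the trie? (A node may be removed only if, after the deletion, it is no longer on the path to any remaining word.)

After clearing the end-marker at "ewsxaqb", prune upward until reaching a node still needed by another word.
No other word shares any prefix with "ewsxaqb", so all 7 of its nodes go.
Nodes removed: 7

7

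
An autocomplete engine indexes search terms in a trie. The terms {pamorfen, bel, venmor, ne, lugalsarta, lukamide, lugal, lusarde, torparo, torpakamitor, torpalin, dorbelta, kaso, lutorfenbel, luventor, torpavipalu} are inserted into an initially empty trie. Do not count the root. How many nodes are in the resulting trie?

90

Insert word by word; a character creates a node only if that edge doesn't already exist:
  "pamorfen" → 8 new (p, a, m, o, r, f, e, n)
  "bel" → 3 new (b, e, l)
  "venmor" → 6 new (v, e, n, m, o, r)
  "ne" → 2 new (n, e)
  "lugalsarta" → 10 new (l, u, g, a, l, s, a, r, t, a)
  "lukamide" → prefix "lu" already present; 6 new (k, a, m, i, d, e)
  "lugal" → prefix "lugal" already present; 0 new (none)
  "lusarde" → prefix "lu" already present; 5 new (s, a, r, d, e)
  "torparo" → 7 new (t, o, r, p, a, r, o)
  "torpakamitor" → prefix "torpa" already present; 7 new (k, a, m, i, t, o, r)
  "torpalin" → prefix "torpa" already present; 3 new (l, i, n)
  "dorbelta" → 8 new (d, o, r, b, e, l, t, a)
  "kaso" → 4 new (k, a, s, o)
  "lutorfenbel" → prefix "lu" already present; 9 new (t, o, r, f, e, n, b, e, l)
  "luventor" → prefix "lu" already present; 6 new (v, e, n, t, o, r)
  "torpavipalu" → prefix "torpa" already present; 6 new (v, i, p, a, l, u)
Total nodes = 8 + 3 + 6 + 2 + 10 + 6 + 0 + 5 + 7 + 7 + 3 + 8 + 4 + 9 + 6 + 6 = 90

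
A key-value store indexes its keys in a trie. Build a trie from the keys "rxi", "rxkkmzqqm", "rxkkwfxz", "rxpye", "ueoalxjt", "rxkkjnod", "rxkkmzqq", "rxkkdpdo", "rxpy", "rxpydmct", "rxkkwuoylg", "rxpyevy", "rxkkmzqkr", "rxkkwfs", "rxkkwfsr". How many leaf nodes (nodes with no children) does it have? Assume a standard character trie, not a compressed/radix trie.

A leaf is a node with no children — equivalently, the end of a word that is not a proper prefix of any other stored word.
Those words: "rxi", "rxkkdpdo", "rxkkjnod", "rxkkmzqkr", "rxkkmzqqm", "rxkkwfsr", "rxkkwfxz", "rxkkwuoylg", "rxpydmct", "rxpyevy", "ueoalxjt"
Leaf count: 11

11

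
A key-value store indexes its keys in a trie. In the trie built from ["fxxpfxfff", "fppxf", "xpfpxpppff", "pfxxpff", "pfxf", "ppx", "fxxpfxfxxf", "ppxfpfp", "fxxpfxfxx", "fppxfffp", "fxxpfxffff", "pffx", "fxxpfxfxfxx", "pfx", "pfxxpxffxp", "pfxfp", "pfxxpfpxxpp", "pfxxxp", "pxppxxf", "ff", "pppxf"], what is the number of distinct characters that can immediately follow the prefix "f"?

3

Walk "f" from the root, arriving at one node.
Characters that immediately follow "f" among the stored strings: {f, p, x}.
That node has 3 child edges.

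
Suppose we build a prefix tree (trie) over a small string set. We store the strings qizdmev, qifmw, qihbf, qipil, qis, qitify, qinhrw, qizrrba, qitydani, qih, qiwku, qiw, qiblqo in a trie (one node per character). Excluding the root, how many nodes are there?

41

For each word, the new-node count is its length minus the longest prefix already in the trie:
  "qizdmev" → 7 new (q, i, z, d, m, e, v)
  "qifmw" → prefix "qi" already present; 3 new (f, m, w)
  "qihbf" → prefix "qi" already present; 3 new (h, b, f)
  "qipil" → prefix "qi" already present; 3 new (p, i, l)
  "qis" → prefix "qi" already present; 1 new (s)
  "qitify" → prefix "qi" already present; 4 new (t, i, f, y)
  "qinhrw" → prefix "qi" already present; 4 new (n, h, r, w)
  "qizrrba" → prefix "qiz" already present; 4 new (r, r, b, a)
  "qitydani" → prefix "qit" already present; 5 new (y, d, a, n, i)
  "qih" → prefix "qih" already present; 0 new (none)
  "qiwku" → prefix "qi" already present; 3 new (w, k, u)
  "qiw" → prefix "qiw" already present; 0 new (none)
  "qiblqo" → prefix "qi" already present; 4 new (b, l, q, o)
Total nodes = 7 + 3 + 3 + 3 + 1 + 4 + 4 + 4 + 5 + 0 + 3 + 0 + 4 = 41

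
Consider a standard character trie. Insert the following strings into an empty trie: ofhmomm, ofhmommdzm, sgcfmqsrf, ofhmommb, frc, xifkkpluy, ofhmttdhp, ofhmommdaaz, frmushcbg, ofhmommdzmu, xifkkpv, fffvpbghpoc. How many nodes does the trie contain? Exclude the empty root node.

Trace insertions, counting only characters that open a new branch:
  "ofhmomm" → 7 new (o, f, h, m, o, m, m)
  "ofhmommdzm" → prefix "ofhmomm" already present; 3 new (d, z, m)
  "sgcfmqsrf" → 9 new (s, g, c, f, m, q, s, r, f)
  "ofhmommb" → prefix "ofhmomm" already present; 1 new (b)
  "frc" → 3 new (f, r, c)
  "xifkkpluy" → 9 new (x, i, f, k, k, p, l, u, y)
  "ofhmttdhp" → prefix "ofhm" already present; 5 new (t, t, d, h, p)
  "ofhmommdaaz" → prefix "ofhmommd" already present; 3 new (a, a, z)
  "frmushcbg" → prefix "fr" already present; 7 new (m, u, s, h, c, b, g)
  "ofhmommdzmu" → prefix "ofhmommdzm" already present; 1 new (u)
  "xifkkpv" → prefix "xifkkp" already present; 1 new (v)
  "fffvpbghpoc" → prefix "f" already present; 10 new (f, f, v, p, b, g, h, p, o, c)
Total nodes = 7 + 3 + 9 + 1 + 3 + 9 + 5 + 3 + 7 + 1 + 1 + 10 = 59

59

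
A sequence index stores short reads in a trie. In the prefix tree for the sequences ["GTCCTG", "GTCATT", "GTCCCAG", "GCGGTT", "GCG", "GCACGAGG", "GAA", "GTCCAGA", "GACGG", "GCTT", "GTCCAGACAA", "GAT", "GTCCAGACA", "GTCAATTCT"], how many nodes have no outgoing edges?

11

A leaf is a node with no children — equivalently, the end of a word that is not a proper prefix of any other stored word.
Those words: "GAA", "GACGG", "GAT", "GCACGAGG", "GCGGTT", "GCTT", "GTCAATTCT", "GTCATT", "GTCCAGACAA", "GTCCCAG", "GTCCTG"
Leaf count: 11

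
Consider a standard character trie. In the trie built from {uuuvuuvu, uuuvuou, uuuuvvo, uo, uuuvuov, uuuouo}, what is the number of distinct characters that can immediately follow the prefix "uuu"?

The children of the "uuu" node are the distinct next characters among strings starting with "uuu".
Characters that immediately follow "uuu" among the stored strings: {o, u, v}.
That node has 3 child edges.

3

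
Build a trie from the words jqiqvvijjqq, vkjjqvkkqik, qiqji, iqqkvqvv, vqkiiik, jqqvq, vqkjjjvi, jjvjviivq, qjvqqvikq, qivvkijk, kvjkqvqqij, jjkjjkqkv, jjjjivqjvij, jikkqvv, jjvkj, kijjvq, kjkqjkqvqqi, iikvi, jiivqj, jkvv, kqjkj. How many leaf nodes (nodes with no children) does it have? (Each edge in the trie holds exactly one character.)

21

A leaf is a node with no children — equivalently, the end of a word that is not a proper prefix of any other stored word.
Those words: "iikvi", "iqqkvqvv", "jiivqj", "jikkqvv", "jjjjivqjvij", "jjkjjkqkv", "jjvjviivq", "jjvkj", "jkvv", "jqiqvvijjqq", "jqqvq", "kijjvq", "kjkqjkqvqqi", "kqjkj", "kvjkqvqqij", "qiqji", "qivvkijk", "qjvqqvikq", "vkjjqvkkqik", "vqkiiik", "vqkjjjvi"
Leaf count: 21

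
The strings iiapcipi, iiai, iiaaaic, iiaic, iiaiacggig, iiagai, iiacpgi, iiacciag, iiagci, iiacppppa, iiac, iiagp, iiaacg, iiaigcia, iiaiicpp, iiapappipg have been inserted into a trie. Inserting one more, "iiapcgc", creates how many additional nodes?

Walking "iiapcgc" from the root, the first 5 characters ("iiapc") follow existing edges; "g" is the first miss.
So 7 − 5 = 2 new nodes.

2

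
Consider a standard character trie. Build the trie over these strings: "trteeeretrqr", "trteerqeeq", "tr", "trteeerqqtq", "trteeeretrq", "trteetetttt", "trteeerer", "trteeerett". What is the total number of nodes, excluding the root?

For each word, the new-node count is its length minus the longest prefix already in the trie:
  "trteeeretrqr" → 12 new (t, r, t, e, e, e, r, e, t, r, q, r)
  "trteerqeeq" → prefix "trtee" already present; 5 new (r, q, e, e, q)
  "tr" → prefix "tr" already present; 0 new (none)
  "trteeerqqtq" → prefix "trteeer" already present; 4 new (q, q, t, q)
  "trteeeretrq" → prefix "trteeeretrq" already present; 0 new (none)
  "trteetetttt" → prefix "trtee" already present; 6 new (t, e, t, t, t, t)
  "trteeerer" → prefix "trteeere" already present; 1 new (r)
  "trteeerett" → prefix "trteeeret" already present; 1 new (t)
Total nodes = 12 + 5 + 0 + 4 + 0 + 6 + 1 + 1 = 29

29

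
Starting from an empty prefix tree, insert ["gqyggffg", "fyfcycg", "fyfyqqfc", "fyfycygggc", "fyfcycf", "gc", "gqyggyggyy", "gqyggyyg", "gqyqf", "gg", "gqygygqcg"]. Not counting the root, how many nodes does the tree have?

Count nodes per top-level branch (shared prefixes stored once):
  'f'-branch (fyfcycf, fyfcycg, fyfycygggc, fyfyqqfc): 19 nodes
  'g'-branch (gc, gg, gqyggffg, gqyggyggyy, gqyggyyg, gqygygqcg, gqyqf): 24 nodes
Sum: 43

43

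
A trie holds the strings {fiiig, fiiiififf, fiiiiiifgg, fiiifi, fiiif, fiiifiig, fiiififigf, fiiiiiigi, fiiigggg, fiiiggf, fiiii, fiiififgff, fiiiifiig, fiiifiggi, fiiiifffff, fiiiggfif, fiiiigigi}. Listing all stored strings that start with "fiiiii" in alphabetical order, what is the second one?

Words with prefix "fiiiii", in lexicographic order: "fiiiiiifgg", "fiiiiiigi"
The 2nd is fiiiiiigi.

fiiiiiigi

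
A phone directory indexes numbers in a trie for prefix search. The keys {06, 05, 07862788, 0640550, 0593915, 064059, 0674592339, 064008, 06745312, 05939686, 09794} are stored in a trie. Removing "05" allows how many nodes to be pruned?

A node on "05"'s path can go only if nothing else ends at it or branches off below it.
Every node on "05" is still needed (e.g. by "0593915"), so nothing is freed.
Nodes removed: 0

0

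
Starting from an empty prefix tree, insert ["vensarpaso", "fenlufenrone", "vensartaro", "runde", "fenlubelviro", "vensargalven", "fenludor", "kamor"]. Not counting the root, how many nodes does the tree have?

For each word, the new-node count is its length minus the longest prefix already in the trie:
  "vensarpaso" → 10 new (v, e, n, s, a, r, p, a, s, o)
  "fenlufenrone" → 12 new (f, e, n, l, u, f, e, n, r, o, n, e)
  "vensartaro" → prefix "vensar" already present; 4 new (t, a, r, o)
  "runde" → 5 new (r, u, n, d, e)
  "fenlubelviro" → prefix "fenlu" already present; 7 new (b, e, l, v, i, r, o)
  "vensargalven" → prefix "vensar" already present; 6 new (g, a, l, v, e, n)
  "fenludor" → prefix "fenlu" already present; 3 new (d, o, r)
  "kamor" → 5 new (k, a, m, o, r)
Total nodes = 10 + 12 + 4 + 5 + 7 + 6 + 3 + 5 = 52

52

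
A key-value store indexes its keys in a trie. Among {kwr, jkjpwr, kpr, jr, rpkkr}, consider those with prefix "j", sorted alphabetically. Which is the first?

jkjpwr

DFS of the "j" subtree visits, in order: "jkjpwr", "jr"
Position 1: jkjpwr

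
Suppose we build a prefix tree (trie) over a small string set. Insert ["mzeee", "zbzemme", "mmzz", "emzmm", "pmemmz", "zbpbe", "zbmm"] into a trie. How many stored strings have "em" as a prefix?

Filter for entries beginning with "em":
Words under "em": emzmm
Count: 1

1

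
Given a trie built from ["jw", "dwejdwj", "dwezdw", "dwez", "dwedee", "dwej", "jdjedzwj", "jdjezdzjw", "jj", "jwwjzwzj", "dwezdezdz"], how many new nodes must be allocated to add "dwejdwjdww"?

3

The longest prefix of "dwejdwjdww" already in the trie is "dwejdwj" (length 7).
New nodes needed: |"dwejdwjdww"| − 7 = 10 − 7 = 3.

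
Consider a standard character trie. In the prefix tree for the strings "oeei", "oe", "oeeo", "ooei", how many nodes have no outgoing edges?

3

A leaf is a node with no children — equivalently, the end of a word that is not a proper prefix of any other stored word.
Those words: "oeei", "oeeo", "ooei"
Leaf count: 3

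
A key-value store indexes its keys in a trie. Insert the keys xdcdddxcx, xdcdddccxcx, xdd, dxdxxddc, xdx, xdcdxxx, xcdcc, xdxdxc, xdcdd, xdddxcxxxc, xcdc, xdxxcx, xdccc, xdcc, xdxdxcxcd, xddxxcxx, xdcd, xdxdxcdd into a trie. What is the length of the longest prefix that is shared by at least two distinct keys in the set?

The deepest shared node is where two words last agree before diverging.
e.g. "xdcdddccxcx" and "xdcdddxcx" share the prefix "xdcddd" of length 6; no pair shares a longer one.
Longest shared-prefix length: 6

6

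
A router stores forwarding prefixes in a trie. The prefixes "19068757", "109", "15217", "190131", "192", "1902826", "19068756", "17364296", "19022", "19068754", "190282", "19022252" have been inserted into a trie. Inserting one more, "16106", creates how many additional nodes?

"1" is already a path in the trie; the remaining "6106" must be added.
New nodes needed: |"16106"| − 1 = 5 − 1 = 4.

4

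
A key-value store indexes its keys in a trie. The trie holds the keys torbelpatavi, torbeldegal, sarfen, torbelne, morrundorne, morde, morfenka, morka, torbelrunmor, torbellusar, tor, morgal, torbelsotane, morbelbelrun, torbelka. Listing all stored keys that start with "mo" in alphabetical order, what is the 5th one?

morka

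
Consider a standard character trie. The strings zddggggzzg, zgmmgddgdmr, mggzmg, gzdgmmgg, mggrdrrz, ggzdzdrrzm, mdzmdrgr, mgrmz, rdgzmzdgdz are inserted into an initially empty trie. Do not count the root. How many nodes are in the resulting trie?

68

Insert word by word; a character creates a node only if that edge doesn't already exist:
  "zddggggzzg" → 10 new (z, d, d, g, g, g, g, z, z, g)
  "zgmmgddgdmr" → prefix "z" already present; 10 new (g, m, m, g, d, d, g, d, m, r)
  "mggzmg" → 6 new (m, g, g, z, m, g)
  "gzdgmmgg" → 8 new (g, z, d, g, m, m, g, g)
  "mggrdrrz" → prefix "mgg" already present; 5 new (r, d, r, r, z)
  "ggzdzdrrzm" → prefix "g" already present; 9 new (g, z, d, z, d, r, r, z, m)
  "mdzmdrgr" → prefix "m" already present; 7 new (d, z, m, d, r, g, r)
  "mgrmz" → prefix "mg" already present; 3 new (r, m, z)
  "rdgzmzdgdz" → 10 new (r, d, g, z, m, z, d, g, d, z)
Total nodes = 10 + 10 + 6 + 8 + 5 + 9 + 7 + 3 + 10 = 68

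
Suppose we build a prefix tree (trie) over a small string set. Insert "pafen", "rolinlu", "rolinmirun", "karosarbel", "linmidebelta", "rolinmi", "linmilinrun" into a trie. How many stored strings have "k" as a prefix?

1

Traverse to the node for "k", then collect every word in that subtree.
Matches: "karosarbel"
Count: 1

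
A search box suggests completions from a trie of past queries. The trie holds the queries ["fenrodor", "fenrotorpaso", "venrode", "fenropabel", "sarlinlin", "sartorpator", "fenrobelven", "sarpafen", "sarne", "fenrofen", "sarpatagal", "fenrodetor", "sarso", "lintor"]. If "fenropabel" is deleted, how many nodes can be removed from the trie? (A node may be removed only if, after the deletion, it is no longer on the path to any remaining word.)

Walk "fenropabel" from the leaf back toward the root, removing each node that no remaining word uses.
The suffix "pabel" (5 nodes) is used only by "fenropabel"; the node for "fenro" still has the child "d", so pruning stops there.
Nodes removed: 5

5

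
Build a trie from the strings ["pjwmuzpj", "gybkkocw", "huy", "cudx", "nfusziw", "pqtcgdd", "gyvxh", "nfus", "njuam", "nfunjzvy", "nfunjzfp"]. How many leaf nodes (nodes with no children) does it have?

Leaves are exactly the stored words that no other stored word extends.
Those words: "cudx", "gybkkocw", "gyvxh", "huy", "nfunjzfp", "nfunjzvy", "nfusziw", "njuam", "pjwmuzpj", "pqtcgdd"
Leaf count: 10

10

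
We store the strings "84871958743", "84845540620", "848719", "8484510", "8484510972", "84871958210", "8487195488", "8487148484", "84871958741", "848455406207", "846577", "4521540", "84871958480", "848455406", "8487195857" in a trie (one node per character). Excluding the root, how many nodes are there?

For each word, the new-node count is its length minus the longest prefix already in the trie:
  "84871958743" → 11 new (8, 4, 8, 7, 1, 9, 5, 8, 7, 4, 3)
  "84845540620" → prefix "848" already present; 8 new (4, 5, 5, 4, 0, 6, 2, 0)
  "848719" → prefix "848719" already present; 0 new (none)
  "8484510" → prefix "84845" already present; 2 new (1, 0)
  "8484510972" → prefix "8484510" already present; 3 new (9, 7, 2)
  "84871958210" → prefix "84871958" already present; 3 new (2, 1, 0)
  "8487195488" → prefix "8487195" already present; 3 new (4, 8, 8)
  "8487148484" → prefix "84871" already present; 5 new (4, 8, 4, 8, 4)
  "84871958741" → prefix "8487195874" already present; 1 new (1)
  "848455406207" → prefix "84845540620" already present; 1 new (7)
  "846577" → prefix "84" already present; 4 new (6, 5, 7, 7)
  "4521540" → 7 new (4, 5, 2, 1, 5, 4, 0)
  "84871958480" → prefix "84871958" already present; 3 new (4, 8, 0)
  "848455406" → prefix "848455406" already present; 0 new (none)
  "8487195857" → prefix "84871958" already present; 2 new (5, 7)
Total nodes = 11 + 8 + 0 + 2 + 3 + 3 + 3 + 5 + 1 + 1 + 4 + 7 + 3 + 0 + 2 = 53

53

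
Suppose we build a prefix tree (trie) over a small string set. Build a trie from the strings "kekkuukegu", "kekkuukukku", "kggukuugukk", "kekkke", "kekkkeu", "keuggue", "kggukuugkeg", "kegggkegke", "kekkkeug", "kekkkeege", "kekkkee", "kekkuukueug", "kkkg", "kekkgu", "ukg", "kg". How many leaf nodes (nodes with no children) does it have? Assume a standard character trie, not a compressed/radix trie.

Leaves are exactly the stored words that no other stored word extends.
Those words: "kegggkegke", "kekkgu", "kekkkeege", "kekkkeug", "kekkuukegu", "kekkuukueug", "kekkuukukku", "keuggue", "kggukuugkeg", "kggukuugukk", "kkkg", "ukg"
Leaf count: 12

12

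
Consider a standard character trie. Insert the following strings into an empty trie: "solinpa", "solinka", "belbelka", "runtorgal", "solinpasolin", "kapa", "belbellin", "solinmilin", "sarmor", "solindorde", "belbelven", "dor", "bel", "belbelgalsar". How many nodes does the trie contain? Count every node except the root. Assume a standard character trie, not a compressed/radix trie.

For each word, the new-node count is its length minus the longest prefix already in the trie:
  "solinpa" → 7 new (s, o, l, i, n, p, a)
  "solinka" → prefix "solin" already present; 2 new (k, a)
  "belbelka" → 8 new (b, e, l, b, e, l, k, a)
  "runtorgal" → 9 new (r, u, n, t, o, r, g, a, l)
  "solinpasolin" → prefix "solinpa" already present; 5 new (s, o, l, i, n)
  "kapa" → 4 new (k, a, p, a)
  "belbellin" → prefix "belbel" already present; 3 new (l, i, n)
  "solinmilin" → prefix "solin" already present; 5 new (m, i, l, i, n)
  "sarmor" → prefix "s" already present; 5 new (a, r, m, o, r)
  "solindorde" → prefix "solin" already present; 5 new (d, o, r, d, e)
  "belbelven" → prefix "belbel" already present; 3 new (v, e, n)
  "dor" → 3 new (d, o, r)
  "bel" → prefix "bel" already present; 0 new (none)
  "belbelgalsar" → prefix "belbel" already present; 6 new (g, a, l, s, a, r)
Total nodes = 7 + 2 + 8 + 9 + 5 + 4 + 3 + 5 + 5 + 5 + 3 + 3 + 0 + 6 = 65

65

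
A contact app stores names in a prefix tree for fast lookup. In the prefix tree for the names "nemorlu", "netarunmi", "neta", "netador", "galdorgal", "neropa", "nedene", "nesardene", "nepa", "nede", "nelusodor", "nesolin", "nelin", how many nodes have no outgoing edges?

11

A leaf is a node with no children — equivalently, the end of a word that is not a proper prefix of any other stored word.
Those words: "galdorgal", "nedene", "nelin", "nelusodor", "nemorlu", "nepa", "neropa", "nesardene", "nesolin", "netador", "netarunmi"
Leaf count: 11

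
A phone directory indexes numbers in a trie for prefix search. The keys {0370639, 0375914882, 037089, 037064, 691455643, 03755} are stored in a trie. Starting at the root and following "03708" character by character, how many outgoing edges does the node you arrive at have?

Follow the path "03708" to its node, then look at its outgoing edges.
Distinct next characters after "03708": 9.
That node has 1 child edge.

1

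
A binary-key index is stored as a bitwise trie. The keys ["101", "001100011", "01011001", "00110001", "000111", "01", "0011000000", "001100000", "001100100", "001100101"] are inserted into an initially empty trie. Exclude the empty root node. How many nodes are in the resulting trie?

30

Trie structure (* marks end of a word):
(root)
├─ 0
│  ├─ 0
│  │  ├─ 0
│  │  │  └─ 1
│  │  │     └─ 1
│  │  │        └─ 1 *
│  │  └─ 1
│  │     └─ 1
│  │        └─ 0
│  │           └─ 0
│  │              ├─ 0
│  │              │  ├─ 0
│  │              │  │  └─ 0 *
│  │              │  │     └─ 0 *
│  │              │  └─ 1 *
│  │              │     └─ 1 *
│  │              └─ 1
│  │                 └─ 0
│  │                    ├─ 0 *
│  │                    └─ 1 *
│  └─ 1 *
│     └─ 0
│        └─ 1
│           └─ 1
│              └─ 0
│                 └─ 0
│                    └─ 1 *
└─ 1
   └─ 0
      └─ 1 *
Counting every labelled node above: 30.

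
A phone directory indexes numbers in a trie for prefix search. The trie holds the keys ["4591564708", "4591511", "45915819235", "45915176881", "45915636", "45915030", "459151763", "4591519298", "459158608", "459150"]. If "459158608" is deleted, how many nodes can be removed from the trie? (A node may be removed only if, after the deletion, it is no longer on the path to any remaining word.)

3

Walk "459158608" from the leaf back toward the root, removing each node that no remaining word uses.
The suffix "608" (3 nodes) is used only by "459158608"; the node for "459158" still has the child "1", so pruning stops there.
Nodes removed: 3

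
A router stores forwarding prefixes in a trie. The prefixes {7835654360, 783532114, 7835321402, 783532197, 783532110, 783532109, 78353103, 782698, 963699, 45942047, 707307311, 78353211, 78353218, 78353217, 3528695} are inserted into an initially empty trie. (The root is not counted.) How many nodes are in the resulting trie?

Insert word by word; a character creates a node only if that edge doesn't already exist:
  "7835654360" → 10 new (7, 8, 3, 5, 6, 5, 4, 3, 6, 0)
  "783532114" → prefix "7835" already present; 5 new (3, 2, 1, 1, 4)
  "7835321402" → prefix "7835321" already present; 3 new (4, 0, 2)
  "783532197" → prefix "7835321" already present; 2 new (9, 7)
  "783532110" → prefix "78353211" already present; 1 new (0)
  "783532109" → prefix "7835321" already present; 2 new (0, 9)
  "78353103" → prefix "78353" already present; 3 new (1, 0, 3)
  "782698" → prefix "78" already present; 4 new (2, 6, 9, 8)
  "963699" → 6 new (9, 6, 3, 6, 9, 9)
  "45942047" → 8 new (4, 5, 9, 4, 2, 0, 4, 7)
  "707307311" → prefix "7" already present; 8 new (0, 7, 3, 0, 7, 3, 1, 1)
  "78353211" → prefix "78353211" already present; 0 new (none)
  "78353218" → prefix "7835321" already present; 1 new (8)
  "78353217" → prefix "7835321" already present; 1 new (7)
  "3528695" → 7 new (3, 5, 2, 8, 6, 9, 5)
Total nodes = 10 + 5 + 3 + 2 + 1 + 2 + 3 + 4 + 6 + 8 + 8 + 0 + 1 + 1 + 7 = 61

61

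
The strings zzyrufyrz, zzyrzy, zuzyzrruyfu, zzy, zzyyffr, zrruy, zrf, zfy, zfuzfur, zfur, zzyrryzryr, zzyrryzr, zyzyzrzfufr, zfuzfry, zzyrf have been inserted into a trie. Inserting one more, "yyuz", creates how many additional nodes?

Nothing in the trie begins with "y"; the whole of "yyuz" is new.
4 − 0 = 4 new nodes.

4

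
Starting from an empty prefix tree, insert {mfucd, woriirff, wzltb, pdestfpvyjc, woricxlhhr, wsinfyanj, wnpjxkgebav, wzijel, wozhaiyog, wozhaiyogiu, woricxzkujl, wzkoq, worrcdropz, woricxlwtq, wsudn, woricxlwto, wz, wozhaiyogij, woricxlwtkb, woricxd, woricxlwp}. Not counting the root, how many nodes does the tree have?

92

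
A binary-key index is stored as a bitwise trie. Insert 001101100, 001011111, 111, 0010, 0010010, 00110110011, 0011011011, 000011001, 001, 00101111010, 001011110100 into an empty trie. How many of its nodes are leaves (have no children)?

A leaf is a node with no children — equivalently, the end of a word that is not a proper prefix of any other stored word.
Those words: "000011001", "0010010", "001011110100", "001011111", "00110110011", "0011011011", "111"
Leaf count: 7

7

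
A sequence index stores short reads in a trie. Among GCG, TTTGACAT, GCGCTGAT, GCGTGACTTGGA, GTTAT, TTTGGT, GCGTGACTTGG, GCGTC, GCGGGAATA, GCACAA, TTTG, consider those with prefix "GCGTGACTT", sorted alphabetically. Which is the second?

DFS of the "GCGTGACTT" subtree visits, in order: "GCGTGACTTGG", "GCGTGACTTGGA"
Position 2: GCGTGACTTGGA

GCGTGACTTGGA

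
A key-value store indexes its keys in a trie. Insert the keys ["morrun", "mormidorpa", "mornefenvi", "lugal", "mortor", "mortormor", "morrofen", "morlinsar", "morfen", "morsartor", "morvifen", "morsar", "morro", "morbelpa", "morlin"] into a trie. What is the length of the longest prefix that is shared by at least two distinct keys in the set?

Equivalently: take the maximum, over all pairs, of their longest common prefix length.
e.g. "morlin" and "morlinsar" share the prefix "morlin" of length 6; no pair shares a longer one.
Longest shared-prefix length: 6

6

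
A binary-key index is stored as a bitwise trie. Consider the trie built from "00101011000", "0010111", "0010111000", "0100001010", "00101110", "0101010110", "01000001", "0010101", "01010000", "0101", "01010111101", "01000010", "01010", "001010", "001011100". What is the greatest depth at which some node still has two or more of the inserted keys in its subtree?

9

The deepest shared node is where two words last agree before diverging.
"001011100" and "0010111000" agree on "001011100" (9 characters) before diverging; nothing deeper is shared.
Longest shared-prefix length: 9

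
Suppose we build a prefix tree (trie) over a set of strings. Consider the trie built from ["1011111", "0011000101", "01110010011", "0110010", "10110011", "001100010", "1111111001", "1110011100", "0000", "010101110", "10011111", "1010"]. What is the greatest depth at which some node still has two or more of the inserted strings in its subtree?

Equivalently: take the maximum, over all pairs, of their longest common prefix length.
e.g. "001100010" and "0011000101" share the prefix "001100010" of length 9; no pair shares a longer one.
Longest shared-prefix length: 9

9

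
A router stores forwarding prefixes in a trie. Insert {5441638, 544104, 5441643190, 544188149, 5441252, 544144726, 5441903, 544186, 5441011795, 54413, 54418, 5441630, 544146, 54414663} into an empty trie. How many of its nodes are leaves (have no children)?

Leaves are exactly the stored words that no other stored word extends.
Those words: "5441011795", "544104", "5441252", "54413", "544144726", "54414663", "5441630", "5441638", "5441643190", "544186", "544188149", "5441903"
Leaf count: 12

12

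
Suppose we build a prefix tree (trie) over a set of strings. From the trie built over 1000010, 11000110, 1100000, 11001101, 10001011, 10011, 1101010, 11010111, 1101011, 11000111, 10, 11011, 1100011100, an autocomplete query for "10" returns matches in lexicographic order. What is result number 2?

DFS of the "10" subtree visits, in order: "10", "1000010", "10001011", "10011"
Position 2: 1000010

1000010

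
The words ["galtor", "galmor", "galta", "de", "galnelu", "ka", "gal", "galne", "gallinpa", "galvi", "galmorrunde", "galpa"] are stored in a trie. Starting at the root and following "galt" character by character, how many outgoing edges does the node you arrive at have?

The children of the "galt" node are the distinct next characters among strings starting with "galt".
Distinct next characters after "galt": a, o.
That node has 2 child edges.

2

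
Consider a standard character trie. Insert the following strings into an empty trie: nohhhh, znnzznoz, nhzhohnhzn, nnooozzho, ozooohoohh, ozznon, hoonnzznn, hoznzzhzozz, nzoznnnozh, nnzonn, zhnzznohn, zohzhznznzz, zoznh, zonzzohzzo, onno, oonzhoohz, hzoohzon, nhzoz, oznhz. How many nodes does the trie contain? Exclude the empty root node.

For each word, the new-node count is its length minus the longest prefix already in the trie:
  "nohhhh" → 6 new (n, o, h, h, h, h)
  "znnzznoz" → 8 new (z, n, n, z, z, n, o, z)
  "nhzhohnhzn" → prefix "n" already present; 9 new (h, z, h, o, h, n, h, z, n)
  "nnooozzho" → prefix "n" already present; 8 new (n, o, o, o, z, z, h, o)
  "ozooohoohh" → 10 new (o, z, o, o, o, h, o, o, h, h)
  "ozznon" → prefix "oz" already present; 4 new (z, n, o, n)
  "hoonnzznn" → 9 new (h, o, o, n, n, z, z, n, n)
  "hoznzzhzozz" → prefix "ho" already present; 9 new (z, n, z, z, h, z, o, z, z)
  "nzoznnnozh" → prefix "n" already present; 9 new (z, o, z, n, n, n, o, z, h)
  "nnzonn" → prefix "nn" already present; 4 new (z, o, n, n)
  "zhnzznohn" → prefix "z" already present; 8 new (h, n, z, z, n, o, h, n)
  "zohzhznznzz" → prefix "z" already present; 10 new (o, h, z, h, z, n, z, n, z, z)
  "zoznh" → prefix "zo" already present; 3 new (z, n, h)
  "zonzzohzzo" → prefix "zo" already present; 8 new (n, z, z, o, h, z, z, o)
  "onno" → prefix "o" already present; 3 new (n, n, o)
  "oonzhoohz" → prefix "o" already present; 8 new (o, n, z, h, o, o, h, z)
  "hzoohzon" → prefix "h" already present; 7 new (z, o, o, h, z, o, n)
  "nhzoz" → prefix "nhz" already present; 2 new (o, z)
  "oznhz" → prefix "oz" already present; 3 new (n, h, z)
Total nodes = 6 + 8 + 9 + 8 + 10 + 4 + 9 + 9 + 9 + 4 + 8 + 10 + 3 + 8 + 3 + 8 + 7 + 2 + 3 = 128

128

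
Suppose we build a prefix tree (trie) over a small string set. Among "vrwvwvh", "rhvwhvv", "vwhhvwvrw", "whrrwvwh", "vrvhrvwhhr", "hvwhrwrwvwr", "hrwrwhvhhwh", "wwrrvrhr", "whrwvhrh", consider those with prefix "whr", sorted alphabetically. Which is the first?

Filter for "whr…" and sort: "whrrwvwh", "whrwvhrh"
The 1st is whrrwvwh.

whrrwvwh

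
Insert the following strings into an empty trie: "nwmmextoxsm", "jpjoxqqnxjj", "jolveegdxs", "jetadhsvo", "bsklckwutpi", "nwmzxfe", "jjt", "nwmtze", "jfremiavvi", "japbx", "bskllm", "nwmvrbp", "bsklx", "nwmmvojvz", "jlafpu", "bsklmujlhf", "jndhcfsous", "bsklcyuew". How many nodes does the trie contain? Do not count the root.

Trace insertions, counting only characters that open a new branch:
  "nwmmextoxsm" → 11 new (n, w, m, m, e, x, t, o, x, s, m)
  "jpjoxqqnxjj" → 11 new (j, p, j, o, x, q, q, n, x, j, j)
  "jolveegdxs" → prefix "j" already present; 9 new (o, l, v, e, e, g, d, x, s)
  "jetadhsvo" → prefix "j" already present; 8 new (e, t, a, d, h, s, v, o)
  "bsklckwutpi" → 11 new (b, s, k, l, c, k, w, u, t, p, i)
  "nwmzxfe" → prefix "nwm" already present; 4 new (z, x, f, e)
  "jjt" → prefix "j" already present; 2 new (j, t)
  "nwmtze" → prefix "nwm" already present; 3 new (t, z, e)
  "jfremiavvi" → prefix "j" already present; 9 new (f, r, e, m, i, a, v, v, i)
  "japbx" → prefix "j" already present; 4 new (a, p, b, x)
  "bskllm" → prefix "bskl" already present; 2 new (l, m)
  "nwmvrbp" → prefix "nwm" already present; 4 new (v, r, b, p)
  "bsklx" → prefix "bskl" already present; 1 new (x)
  "nwmmvojvz" → prefix "nwmm" already present; 5 new (v, o, j, v, z)
  "jlafpu" → prefix "j" already present; 5 new (l, a, f, p, u)
  "bsklmujlhf" → prefix "bskl" already present; 6 new (m, u, j, l, h, f)
  "jndhcfsous" → prefix "j" already present; 9 new (n, d, h, c, f, s, o, u, s)
  "bsklcyuew" → prefix "bsklc" already present; 4 new (y, u, e, w)
Total nodes = 11 + 11 + 9 + 8 + 11 + 4 + 2 + 3 + 9 + 4 + 2 + 4 + 1 + 5 + 5 + 6 + 9 + 4 = 108

108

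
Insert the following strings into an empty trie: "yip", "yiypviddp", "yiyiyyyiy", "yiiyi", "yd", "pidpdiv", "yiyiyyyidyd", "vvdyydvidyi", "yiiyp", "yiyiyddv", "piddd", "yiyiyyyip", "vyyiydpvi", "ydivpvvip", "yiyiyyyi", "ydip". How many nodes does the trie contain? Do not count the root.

Count nodes per top-level branch (shared prefixes stored once):
  'p'-branch (piddd, pidpdiv): 9 nodes
  'v'-branch (vvdyydvidyi, vyyiydpvi): 19 nodes
  'y'-branch (yd, ydip, ydivpvvip, yiiyi, yiiyp, yip, yiyiyddv, yiyiyyyi, yiyiyyyidyd, yiyiyyyip, yiyiyyyiy, yiypviddp): 36 nodes
Sum: 64

64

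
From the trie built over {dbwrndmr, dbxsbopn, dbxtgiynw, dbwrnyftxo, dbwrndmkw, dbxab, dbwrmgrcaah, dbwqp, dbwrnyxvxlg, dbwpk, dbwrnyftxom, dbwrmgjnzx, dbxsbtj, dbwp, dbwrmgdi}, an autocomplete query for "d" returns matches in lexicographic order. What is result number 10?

dbwrnyftxom

DFS of the "d" subtree visits, in order: "dbwp", "dbwpk", "dbwqp", "dbwrmgdi", "dbwrmgjnzx", "dbwrmgrcaah", "dbwrndmkw", "dbwrndmr", "dbwrnyftxo", "dbwrnyftxom", "dbwrnyxvxlg", "dbxab", "dbxsbopn", "dbxsbtj", "dbxtgiynw"
Position 10: dbwrnyftxom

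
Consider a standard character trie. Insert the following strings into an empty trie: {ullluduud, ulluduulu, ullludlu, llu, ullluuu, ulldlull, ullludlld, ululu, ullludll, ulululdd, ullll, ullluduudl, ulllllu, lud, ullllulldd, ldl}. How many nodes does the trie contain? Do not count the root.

Count nodes per top-level branch (shared prefixes stored once):
  'l'-branch (ldl, llu, lud): 7 nodes
  'u'-branch (ulldlull, ullll, ulllllu, ullllulldd, ullludll, ullludlld, ullludlu, ullluduud, ullluduudl, ullluuu, ulluduulu, ululu, ulululdd): 41 nodes
Sum: 48

48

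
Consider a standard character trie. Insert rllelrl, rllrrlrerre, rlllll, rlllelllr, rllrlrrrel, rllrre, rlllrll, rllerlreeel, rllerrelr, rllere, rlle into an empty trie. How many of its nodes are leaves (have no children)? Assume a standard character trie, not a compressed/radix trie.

A leaf is a node with no children — equivalently, the end of a word that is not a proper prefix of any other stored word.
Those words: "rllelrl", "rllere", "rllerlreeel", "rllerrelr", "rlllelllr", "rlllll", "rlllrll", "rllrlrrrel", "rllrre", "rllrrlrerre"
Leaf count: 10

10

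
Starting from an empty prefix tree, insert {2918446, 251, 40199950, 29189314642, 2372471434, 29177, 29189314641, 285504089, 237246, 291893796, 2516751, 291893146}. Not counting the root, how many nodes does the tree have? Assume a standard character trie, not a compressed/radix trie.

Count nodes per top-level branch (shared prefixes stored once):
  '2'-branch (237246, 2372471434, 251, 2516751, 285504089, 29177, 2918446, 291893146, 29189314641, 29189314642, 291893796): 44 nodes
  '4'-branch (40199950): 8 nodes
Sum: 52

52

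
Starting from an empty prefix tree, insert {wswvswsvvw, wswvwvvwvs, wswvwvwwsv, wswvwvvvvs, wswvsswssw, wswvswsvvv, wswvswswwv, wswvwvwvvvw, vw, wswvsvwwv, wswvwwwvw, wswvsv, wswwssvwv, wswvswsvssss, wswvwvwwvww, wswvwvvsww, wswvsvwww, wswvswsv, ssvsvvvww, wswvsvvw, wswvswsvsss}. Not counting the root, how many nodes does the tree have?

74

Trace insertions, counting only characters that open a new branch:
  "wswvswsvvw" → 10 new (w, s, w, v, s, w, s, v, v, w)
  "wswvwvvwvs" → prefix "wswv" already present; 6 new (w, v, v, w, v, s)
  "wswvwvwwsv" → prefix "wswvwv" already present; 4 new (w, w, s, v)
  "wswvwvvvvs" → prefix "wswvwvv" already present; 3 new (v, v, s)
  "wswvsswssw" → prefix "wswvs" already present; 5 new (s, w, s, s, w)
  "wswvswsvvv" → prefix "wswvswsvv" already present; 1 new (v)
  "wswvswswwv" → prefix "wswvsws" already present; 3 new (w, w, v)
  "wswvwvwvvvw" → prefix "wswvwvw" already present; 4 new (v, v, v, w)
  "vw" → 2 new (v, w)
  "wswvsvwwv" → prefix "wswvs" already present; 4 new (v, w, w, v)
  "wswvwwwvw" → prefix "wswvw" already present; 4 new (w, w, v, w)
  "wswvsv" → prefix "wswvsv" already present; 0 new (none)
  "wswwssvwv" → prefix "wsw" already present; 6 new (w, s, s, v, w, v)
  "wswvswsvssss" → prefix "wswvswsv" already present; 4 new (s, s, s, s)
  "wswvwvwwvww" → prefix "wswvwvww" already present; 3 new (v, w, w)
  "wswvwvvsww" → prefix "wswvwvv" already present; 3 new (s, w, w)
  "wswvsvwww" → prefix "wswvsvww" already present; 1 new (w)
  "wswvswsv" → prefix "wswvswsv" already present; 0 new (none)
  "ssvsvvvww" → 9 new (s, s, v, s, v, v, v, w, w)
  "wswvsvvw" → prefix "wswvsv" already present; 2 new (v, w)
  "wswvswsvsss" → prefix "wswvswsvsss" already present; 0 new (none)
Total nodes = 10 + 6 + 4 + 3 + 5 + 1 + 3 + 4 + 2 + 4 + 4 + 0 + 6 + 4 + 3 + 3 + 1 + 0 + 9 + 2 + 0 = 74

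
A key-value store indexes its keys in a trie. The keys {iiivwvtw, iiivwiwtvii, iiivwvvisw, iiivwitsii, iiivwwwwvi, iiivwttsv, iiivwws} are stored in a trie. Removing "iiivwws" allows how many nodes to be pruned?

1

Walk "iiivwws" from the leaf back toward the root, removing each node that no remaining word uses.
The suffix "s" (1 node) is used only by "iiivwws"; the node for "iiivww" still has the child "w", so pruning stops there.
Nodes removed: 1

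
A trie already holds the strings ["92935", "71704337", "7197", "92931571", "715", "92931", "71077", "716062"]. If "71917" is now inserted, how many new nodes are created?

2

The longest prefix of "71917" already in the trie is "719" (length 3).
So 5 − 3 = 2 new nodes.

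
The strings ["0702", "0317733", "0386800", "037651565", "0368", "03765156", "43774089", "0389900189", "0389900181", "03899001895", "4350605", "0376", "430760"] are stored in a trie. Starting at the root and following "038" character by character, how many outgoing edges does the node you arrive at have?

2

Follow the path "038" to its node, then look at its outgoing edges.
Distinct next characters after "038": 6, 9.
That node has 2 child edges.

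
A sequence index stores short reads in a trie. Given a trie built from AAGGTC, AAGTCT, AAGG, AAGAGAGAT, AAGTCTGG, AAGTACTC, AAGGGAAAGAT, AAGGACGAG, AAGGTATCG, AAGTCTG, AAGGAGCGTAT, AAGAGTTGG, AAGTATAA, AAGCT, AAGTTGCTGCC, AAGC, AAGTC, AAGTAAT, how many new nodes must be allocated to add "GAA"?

3

No existing word starts with "G", so every character of "GAA" needs a new node.
3 − 0 = 3 new nodes.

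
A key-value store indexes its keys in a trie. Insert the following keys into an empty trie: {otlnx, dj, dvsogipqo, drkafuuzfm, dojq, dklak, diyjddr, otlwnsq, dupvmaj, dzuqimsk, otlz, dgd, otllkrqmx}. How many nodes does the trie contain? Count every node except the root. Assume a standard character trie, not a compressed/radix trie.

Trace insertions, counting only characters that open a new branch:
  "otlnx" → 5 new (o, t, l, n, x)
  "dj" → 2 new (d, j)
  "dvsogipqo" → prefix "d" already present; 8 new (v, s, o, g, i, p, q, o)
  "drkafuuzfm" → prefix "d" already present; 9 new (r, k, a, f, u, u, z, f, m)
  "dojq" → prefix "d" already present; 3 new (o, j, q)
  "dklak" → prefix "d" already present; 4 new (k, l, a, k)
  "diyjddr" → prefix "d" already present; 6 new (i, y, j, d, d, r)
  "otlwnsq" → prefix "otl" already present; 4 new (w, n, s, q)
  "dupvmaj" → prefix "d" already present; 6 new (u, p, v, m, a, j)
  "dzuqimsk" → prefix "d" already present; 7 new (z, u, q, i, m, s, k)
  "otlz" → prefix "otl" already present; 1 new (z)
  "dgd" → prefix "d" already present; 2 new (g, d)
  "otllkrqmx" → prefix "otl" already present; 6 new (l, k, r, q, m, x)
Total nodes = 5 + 2 + 8 + 9 + 3 + 4 + 6 + 4 + 6 + 7 + 1 + 2 + 6 = 63

63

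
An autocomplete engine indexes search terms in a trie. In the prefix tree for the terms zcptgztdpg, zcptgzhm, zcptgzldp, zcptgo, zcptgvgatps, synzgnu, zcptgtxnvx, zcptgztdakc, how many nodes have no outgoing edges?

8

A leaf is a node with no children — equivalently, the end of a word that is not a proper prefix of any other stored word.
Those words: "synzgnu", "zcptgo", "zcptgtxnvx", "zcptgvgatps", "zcptgzhm", "zcptgzldp", "zcptgztdakc", "zcptgztdpg"
Leaf count: 8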